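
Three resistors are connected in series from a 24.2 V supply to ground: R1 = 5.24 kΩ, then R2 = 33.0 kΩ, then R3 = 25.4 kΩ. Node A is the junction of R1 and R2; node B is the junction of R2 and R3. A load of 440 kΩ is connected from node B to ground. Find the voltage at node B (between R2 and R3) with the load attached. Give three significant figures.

At node B, R3 is in parallel with the load: R3‖R_L = 24.01 kΩ.
Below node A the resistance is R2 + (R3‖R_L) = 57.01 kΩ, so V_A = 24.2 × 57.01/62.25 = 22.16 V.
Then V_B = V_A × (R3‖R_L)/(R2 + R3‖R_L) = 22.16 × 24.01/57.01 = 9.33 V.

V ≈ 9.33 V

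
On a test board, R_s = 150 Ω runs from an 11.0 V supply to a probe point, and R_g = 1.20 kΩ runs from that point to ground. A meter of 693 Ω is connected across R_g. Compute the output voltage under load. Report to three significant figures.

The load sits in parallel with R_g: R_g‖R_L = (1200 × 693) / (1200 + 693) = 439.3 Ω.
V_out = 11.0 × 439.3 / (150 + 439.3) = 11.0 × 439.3/589.3 = 8.20 V.

V_out ≈ 8.20 V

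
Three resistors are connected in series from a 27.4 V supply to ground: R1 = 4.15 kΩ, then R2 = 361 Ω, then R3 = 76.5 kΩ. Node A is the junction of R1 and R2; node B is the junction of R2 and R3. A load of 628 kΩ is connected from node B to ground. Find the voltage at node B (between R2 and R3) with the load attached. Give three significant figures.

V ≈ 25.7 V

At node B, R3 is in parallel with the load: R3‖R_L = 68190 Ω.
Below node A the resistance is R2 + (R3‖R_L) = 68550 Ω, so V_A = 27.4 × 68550/72700 = 25.84 V.
Then V_B = V_A × (R3‖R_L)/(R2 + R3‖R_L) = 25.84 × 68190/68550 = 25.7 V.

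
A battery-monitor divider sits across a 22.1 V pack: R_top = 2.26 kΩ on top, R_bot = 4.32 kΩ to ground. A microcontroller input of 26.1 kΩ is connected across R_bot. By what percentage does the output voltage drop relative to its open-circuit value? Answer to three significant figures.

The divider's output (Thévenin) resistance is R_top‖R_bot = 1.484 kΩ.
Fractional drop under load = R_th/(R_th + R_L) = 1.484 / (1.484 + 26.1) = 0.05379.
So the output falls by 5.38 %.

5.38 %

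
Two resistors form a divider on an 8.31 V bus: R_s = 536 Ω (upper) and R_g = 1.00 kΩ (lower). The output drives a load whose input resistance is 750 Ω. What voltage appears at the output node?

The load sits in parallel with R_g: R_g‖R_L = (1000 × 750) / (1000 + 750) = 428.6 Ω.
V_out = 8.31 × 428.6 / (536 + 428.6) = 8.31 × 428.6/964.6 = 3.69 V.
(Unloaded it would have been 5.41 V.)

V_out ≈ 3.69 V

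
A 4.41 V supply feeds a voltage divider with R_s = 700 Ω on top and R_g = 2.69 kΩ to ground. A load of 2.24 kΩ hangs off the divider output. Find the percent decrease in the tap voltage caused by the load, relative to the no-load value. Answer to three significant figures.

19.9 %

Unloaded V = 4.41 × 2690/3390 = 3.499 V.
Loaded: R_g‖R_L = 1222 Ω, giving V = 4.41 × 1222/1922 = 2.804 V.
Drop = (3.499 − 2.804) / 3.499 = 19.9 %.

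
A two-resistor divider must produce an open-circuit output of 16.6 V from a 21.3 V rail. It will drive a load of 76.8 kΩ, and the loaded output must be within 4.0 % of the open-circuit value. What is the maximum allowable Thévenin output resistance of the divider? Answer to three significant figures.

Loading drop = R_th/(R_th + R_L) ≤ 0.0400, so R_th ≤ R_L · ε/(1−ε) = 76.8 kΩ × 0.0400/0.9600 = 3.20 kΩ.
(Any R1, R2 with R2/(R1+R2) = 0.779 and R1‖R2 ≤ 3.20 kΩ will meet the spec.)

R_th ≤ 3.20 kΩ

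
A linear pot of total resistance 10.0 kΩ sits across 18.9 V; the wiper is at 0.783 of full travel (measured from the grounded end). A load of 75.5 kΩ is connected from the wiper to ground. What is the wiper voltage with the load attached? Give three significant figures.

The wiper splits the pot into (1−α)R = 2.170 kΩ above and αR = 7.830 kΩ below.
Lower section ‖ load = 7.094 kΩ.
V_wiper = 18.9 × 7.094/(2.170 + 7.094) = 14.5 V.

V ≈ 14.5 V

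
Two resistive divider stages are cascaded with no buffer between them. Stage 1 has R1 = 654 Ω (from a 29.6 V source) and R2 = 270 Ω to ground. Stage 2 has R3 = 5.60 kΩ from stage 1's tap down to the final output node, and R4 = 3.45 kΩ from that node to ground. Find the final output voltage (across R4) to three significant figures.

V_out ≈ 3.23 V

Stage 2 presents R3+R4 = 9050 Ω as a load on stage 1's tap.
Stage 1's lower leg becomes R2‖(R3+R4) = 262.2 Ω, so V_mid = 29.6 × 262.2/916.2 = 8.470 V.
Stage 2 is itself unloaded: V_out = V_mid × R4/(R3+R4) = 8.470 × 3450/9050 = 3.23 V.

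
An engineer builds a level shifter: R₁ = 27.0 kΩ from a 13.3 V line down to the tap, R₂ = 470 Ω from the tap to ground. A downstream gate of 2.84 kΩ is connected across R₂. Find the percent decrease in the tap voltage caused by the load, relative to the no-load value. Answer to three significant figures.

The divider's output (Thévenin) resistance is R₁‖R₂ = 462.0 Ω.
Fractional drop under load = R_th/(R_th + R_L) = 462.0 / (462.0 + 2840) = 0.1399.
So the output falls by 14.0 %.

14.0 %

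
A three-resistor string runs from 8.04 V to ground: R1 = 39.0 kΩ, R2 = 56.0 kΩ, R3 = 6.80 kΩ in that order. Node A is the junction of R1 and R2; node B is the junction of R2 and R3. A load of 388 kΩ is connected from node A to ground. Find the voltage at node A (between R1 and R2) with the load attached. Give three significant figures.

Below node A the series string R2+R3 = 62.80 kΩ sits in parallel with the 388 kΩ load: 54.05 kΩ.
V_A = 8.04 × 54.05/(39.0 + 54.05) = 4.67 V.

V ≈ 4.67 V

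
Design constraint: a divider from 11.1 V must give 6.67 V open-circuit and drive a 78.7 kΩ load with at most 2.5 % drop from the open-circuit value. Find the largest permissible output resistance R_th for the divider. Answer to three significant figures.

R_th ≤ 2.02 kΩ

Loading drop = R_th/(R_th + R_L) ≤ 0.0250, so R_th ≤ R_L · ε/(1−ε) = 78.7 kΩ × 0.0250/0.9750 = 2.02 kΩ.
(Any R1, R2 with R2/(R1+R2) = 0.601 and R1‖R2 ≤ 2.02 kΩ will meet the spec.)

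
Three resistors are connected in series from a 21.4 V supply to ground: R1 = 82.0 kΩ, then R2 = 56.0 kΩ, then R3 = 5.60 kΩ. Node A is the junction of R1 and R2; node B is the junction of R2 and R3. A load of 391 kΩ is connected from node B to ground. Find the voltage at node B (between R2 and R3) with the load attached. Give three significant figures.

V ≈ 0.823 V

At node B, R3 is in parallel with the load: R3‖R_L = 5.521 kΩ.
Below node A the resistance is R2 + (R3‖R_L) = 61.52 kΩ, so V_A = 21.4 × 61.52/143.5 = 9.173 V.
Then V_B = V_A × (R3‖R_L)/(R2 + R3‖R_L) = 9.173 × 5.521/61.52 = 0.823 V.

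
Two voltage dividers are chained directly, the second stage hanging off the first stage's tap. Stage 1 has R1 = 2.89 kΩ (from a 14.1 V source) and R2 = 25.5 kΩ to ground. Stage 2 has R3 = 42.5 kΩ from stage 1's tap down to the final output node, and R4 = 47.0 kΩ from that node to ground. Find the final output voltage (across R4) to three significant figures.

V_out ≈ 6.46 V

Stage 2 presents R3+R4 = 89.50 kΩ as a load on stage 1's tap.
Stage 1's lower leg becomes R2‖(R3+R4) = 19.85 kΩ, so V_mid = 14.1 × 19.85/22.74 = 12.31 V.
Stage 2 is itself unloaded: V_out = V_mid × R4/(R3+R4) = 12.31 × 47.0/89.50 = 6.46 V.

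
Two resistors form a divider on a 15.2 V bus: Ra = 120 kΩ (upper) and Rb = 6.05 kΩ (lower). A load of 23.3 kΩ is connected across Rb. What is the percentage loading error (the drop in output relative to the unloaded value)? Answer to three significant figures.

The divider's output (Thévenin) resistance is Ra‖Rb = 5.760 kΩ.
Fractional drop under load = R_th/(R_th + R_L) = 5.760 / (5.760 + 23.3) = 0.1982.
So the output falls by 19.8 %.

19.8 %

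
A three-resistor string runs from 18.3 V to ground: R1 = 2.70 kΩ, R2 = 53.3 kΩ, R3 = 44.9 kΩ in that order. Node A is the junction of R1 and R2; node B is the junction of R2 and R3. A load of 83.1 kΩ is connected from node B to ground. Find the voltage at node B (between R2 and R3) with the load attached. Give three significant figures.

At node B, R3 is in parallel with the load: R3‖R_L = 29.15 kΩ.
Below node A the resistance is R2 + (R3‖R_L) = 82.45 kΩ, so V_A = 18.3 × 82.45/85.15 = 17.72 V.
Then V_B = V_A × (R3‖R_L)/(R2 + R3‖R_L) = 17.72 × 29.15/82.45 = 6.26 V.

V ≈ 6.26 V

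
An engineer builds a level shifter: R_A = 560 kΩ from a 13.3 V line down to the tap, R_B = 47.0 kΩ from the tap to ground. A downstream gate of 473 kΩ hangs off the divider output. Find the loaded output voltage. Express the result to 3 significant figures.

V_out ≈ 0.943 V

The load sits in parallel with R_B: R_B‖R_L = (47.0 × 473) / (47.0 + 473) = 42.75 kΩ.
V_out = 13.3 × 42.75 / (560 + 42.75) = 13.3 × 42.75/602.8 = 0.943 V.
(Unloaded it would have been 1.03 V.)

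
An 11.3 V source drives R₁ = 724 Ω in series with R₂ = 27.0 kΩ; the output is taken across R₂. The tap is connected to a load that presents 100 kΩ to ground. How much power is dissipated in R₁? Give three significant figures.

P ≈ 0.191 mW

Total resistance from the source is R₁ + (R₂‖R_L) = 21980 Ω, so I = 11.3/21980 Ω = 0.5140 mA.
P = I²·R₁ = (0.5140 mA)² × 724 Ω = 0.191 mW.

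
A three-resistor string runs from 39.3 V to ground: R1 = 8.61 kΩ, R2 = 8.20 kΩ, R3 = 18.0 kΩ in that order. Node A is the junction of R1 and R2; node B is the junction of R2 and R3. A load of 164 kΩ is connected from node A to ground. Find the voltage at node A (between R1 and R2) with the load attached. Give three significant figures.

Below node A the series string R2+R3 = 26.20 kΩ sits in parallel with the 164 kΩ load: 22.59 kΩ.
V_A = 39.3 × 22.59/(8.61 + 22.59) = 28.5 V.

V ≈ 28.5 V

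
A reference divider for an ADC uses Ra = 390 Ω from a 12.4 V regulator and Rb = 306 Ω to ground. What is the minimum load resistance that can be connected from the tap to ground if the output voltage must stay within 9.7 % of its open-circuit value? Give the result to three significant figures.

R_L(min) ≈ 1.60 kΩ

Output resistance R_th = Ra‖Rb = (390 × 306)/696.0 = 171.5 Ω.
The fractional drop is R_th/(R_th + R_L); requiring this ≤ 0.0970 gives R_L ≥ R_th(1/0.0970 − 1) = 171.5 × 9.309 = 1.60 kΩ.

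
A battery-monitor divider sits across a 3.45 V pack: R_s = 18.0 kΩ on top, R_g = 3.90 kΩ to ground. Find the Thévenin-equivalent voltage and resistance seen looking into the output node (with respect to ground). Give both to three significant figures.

V_th = 0.614 V, R_th = 3.21 kΩ

V_th is the open-circuit tap voltage: 3.45 × 3.90/(18.0 + 3.90) = 0.614 V.
With the supply zeroed, R_s and R_g appear in parallel from the tap: R_th = R_s‖R_g = (18.0 × 3.90)/21.90 = 3.21 kΩ.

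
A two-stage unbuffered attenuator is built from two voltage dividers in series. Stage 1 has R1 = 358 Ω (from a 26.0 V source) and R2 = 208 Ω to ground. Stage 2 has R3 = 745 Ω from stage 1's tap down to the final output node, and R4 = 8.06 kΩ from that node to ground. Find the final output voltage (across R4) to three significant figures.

Stage 2 presents R3+R4 = 8805 Ω as a load on stage 1's tap.
Stage 1's lower leg becomes R2‖(R3+R4) = 203.2 Ω, so V_mid = 26.0 × 203.2/561.2 = 9.414 V.
Stage 2 is itself unloaded: V_out = V_mid × R4/(R3+R4) = 9.414 × 8060/8805 = 8.62 V.

V_out ≈ 8.62 V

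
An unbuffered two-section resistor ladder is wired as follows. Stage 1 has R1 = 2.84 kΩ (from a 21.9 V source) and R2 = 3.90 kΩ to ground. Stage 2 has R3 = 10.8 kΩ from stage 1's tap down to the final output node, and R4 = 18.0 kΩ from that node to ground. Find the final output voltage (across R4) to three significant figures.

Stage 2 presents R3+R4 = 28.80 kΩ as a load on stage 1's tap.
Stage 1's lower leg becomes R2‖(R3+R4) = 3.435 kΩ, so V_mid = 21.9 × 3.435/6.275 = 11.99 V.
Stage 2 is itself unloaded: V_out = V_mid × R4/(R3+R4) = 11.99 × 18.0/28.80 = 7.49 V.

V_out ≈ 7.49 V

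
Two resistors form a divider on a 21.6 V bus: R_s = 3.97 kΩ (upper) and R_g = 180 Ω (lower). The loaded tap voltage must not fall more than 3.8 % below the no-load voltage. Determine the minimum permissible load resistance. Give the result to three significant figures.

R_L(min) ≈ 4.36 kΩ

Output resistance R_th = R_s‖R_g = (3970 × 180)/4150 = 172.2 Ω.
The fractional drop is R_th/(R_th + R_L); requiring this ≤ 0.0380 gives R_L ≥ R_th(1/0.0380 − 1) = 172.2 × 25.32 = 4.36 kΩ.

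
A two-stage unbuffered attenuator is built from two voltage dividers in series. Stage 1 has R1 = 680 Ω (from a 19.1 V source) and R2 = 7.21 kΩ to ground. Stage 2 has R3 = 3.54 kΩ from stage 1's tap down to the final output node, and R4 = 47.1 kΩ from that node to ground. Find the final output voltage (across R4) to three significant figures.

V_out ≈ 16.0 V

Stage 2 presents R3+R4 = 50640 Ω as a load on stage 1's tap.
Stage 1's lower leg becomes R2‖(R3+R4) = 6311 Ω, so V_mid = 19.1 × 6311/6991 = 17.24 V.
Stage 2 is itself unloaded: V_out = V_mid × R4/(R3+R4) = 17.24 × 47100/50640 = 16.0 V.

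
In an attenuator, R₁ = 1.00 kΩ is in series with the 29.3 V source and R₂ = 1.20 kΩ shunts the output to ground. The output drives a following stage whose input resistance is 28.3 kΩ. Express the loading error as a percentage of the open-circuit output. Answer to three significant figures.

1.89 %

The divider's output (Thévenin) resistance is R₁‖R₂ = 0.5455 kΩ.
Fractional drop under load = R_th/(R_th + R_L) = 0.5455 / (0.5455 + 28.3) = 0.01891.
So the output falls by 1.89 %.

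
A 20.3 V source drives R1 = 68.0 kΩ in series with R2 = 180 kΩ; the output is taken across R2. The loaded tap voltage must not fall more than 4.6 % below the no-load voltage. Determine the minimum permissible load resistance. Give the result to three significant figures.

R_L(min) ≈ 1.02 MΩ

Output resistance R_th = R1‖R2 = (68.0 × 180)/248.0 = 49.35 kΩ.
The fractional drop is R_th/(R_th + R_L); requiring this ≤ 0.0460 gives R_L ≥ R_th(1/0.0460 − 1) = 49.35 × 20.74 = 1.02 MΩ.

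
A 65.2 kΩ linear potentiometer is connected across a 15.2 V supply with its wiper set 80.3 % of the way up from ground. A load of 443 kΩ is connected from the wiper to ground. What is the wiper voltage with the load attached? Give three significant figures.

V ≈ 11.9 V

The wiper splits the pot into (1−α)R = 12.84 kΩ above and αR = 52.36 kΩ below.
Lower section ‖ load = 46.82 kΩ.
V_wiper = 15.2 × 46.82/(12.84 + 46.82) = 11.9 V.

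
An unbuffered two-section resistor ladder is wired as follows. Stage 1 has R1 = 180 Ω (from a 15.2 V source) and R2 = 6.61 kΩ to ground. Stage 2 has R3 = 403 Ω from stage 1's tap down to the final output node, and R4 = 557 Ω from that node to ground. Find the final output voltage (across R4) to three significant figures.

V_out ≈ 7.26 V

Stage 2 presents R3+R4 = 960.0 Ω as a load on stage 1's tap.
Stage 1's lower leg becomes R2‖(R3+R4) = 838.3 Ω, so V_mid = 15.2 × 838.3/1018 = 12.51 V.
Stage 2 is itself unloaded: V_out = V_mid × R4/(R3+R4) = 12.51 × 557/960.0 = 7.26 V.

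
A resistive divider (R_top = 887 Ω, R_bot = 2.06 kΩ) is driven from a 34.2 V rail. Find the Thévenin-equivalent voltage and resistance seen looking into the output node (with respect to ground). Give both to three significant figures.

V_th = 23.9 V, R_th = 620 Ω

V_th is the open-circuit tap voltage: 34.2 × 2060/(887 + 2060) = 23.9 V.
With the supply zeroed, R_top and R_bot appear in parallel from the tap: R_th = R_top‖R_bot = (887 × 2060)/2947 = 620 Ω.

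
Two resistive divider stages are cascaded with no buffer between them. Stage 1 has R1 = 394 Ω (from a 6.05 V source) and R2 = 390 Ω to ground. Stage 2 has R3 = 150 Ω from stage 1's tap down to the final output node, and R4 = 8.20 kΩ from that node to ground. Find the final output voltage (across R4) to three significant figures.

V_out ≈ 2.89 V

Stage 2 presents R3+R4 = 8350 Ω as a load on stage 1's tap.
Stage 1's lower leg becomes R2‖(R3+R4) = 372.6 Ω, so V_mid = 6.05 × 372.6/766.6 = 2.941 V.
Stage 2 is itself unloaded: V_out = V_mid × R4/(R3+R4) = 2.941 × 8200/8350 = 2.89 V.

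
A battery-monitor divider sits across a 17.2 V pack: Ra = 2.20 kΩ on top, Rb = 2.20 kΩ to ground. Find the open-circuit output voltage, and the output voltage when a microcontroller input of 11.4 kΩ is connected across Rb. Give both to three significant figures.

Open-circuit: V = 17.2 × 2.20/(2.20 + 2.20) = 8.60 V.
With the load, Rb becomes Rb‖R_L = 1.844 kΩ, so V = 17.2 × 1.844/4.044 = 7.84 V.

Unloaded: 8.60 V; loaded: 7.84 V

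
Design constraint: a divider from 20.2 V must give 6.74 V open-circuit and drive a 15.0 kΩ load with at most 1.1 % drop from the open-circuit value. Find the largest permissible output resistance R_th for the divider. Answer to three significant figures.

R_th ≤ 167 Ω

Loading drop = R_th/(R_th + R_L) ≤ 0.0110, so R_th ≤ R_L · ε/(1−ε) = 15.0 kΩ × 0.0110/0.9890 = 167 Ω.
(Any R1, R2 with R2/(R1+R2) = 0.334 and R1‖R2 ≤ 167 Ω will meet the spec.)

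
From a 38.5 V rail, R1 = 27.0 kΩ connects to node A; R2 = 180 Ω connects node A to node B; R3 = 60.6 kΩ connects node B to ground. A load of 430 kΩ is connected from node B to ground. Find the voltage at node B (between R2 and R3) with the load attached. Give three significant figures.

At node B, R3 is in parallel with the load: R3‖R_L = 53110 Ω.
Below node A the resistance is R2 + (R3‖R_L) = 53290 Ω, so V_A = 38.5 × 53290/80290 = 25.55 V.
Then V_B = V_A × (R3‖R_L)/(R2 + R3‖R_L) = 25.55 × 53110/53290 = 25.5 V.

V ≈ 25.5 V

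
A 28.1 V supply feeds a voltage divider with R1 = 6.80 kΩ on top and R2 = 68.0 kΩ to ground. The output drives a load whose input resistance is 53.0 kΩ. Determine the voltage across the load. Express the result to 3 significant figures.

V_out ≈ 22.9 V

The load sits in parallel with R2: R2‖R_L = (68.0 × 53.0) / (68.0 + 53.0) = 29.79 kΩ.
V_out = 28.1 × 29.79 / (6.80 + 29.79) = 28.1 × 29.79/36.59 = 22.9 V.
(Unloaded it would have been 25.5 V.)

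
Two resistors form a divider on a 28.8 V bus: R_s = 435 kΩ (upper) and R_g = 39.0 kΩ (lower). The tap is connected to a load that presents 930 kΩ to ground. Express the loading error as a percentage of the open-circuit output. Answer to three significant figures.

3.71 %

The divider's output (Thévenin) resistance is R_s‖R_g = 35.79 kΩ.
Fractional drop under load = R_th/(R_th + R_L) = 35.79 / (35.79 + 930) = 0.03706.
So the output falls by 3.71 %.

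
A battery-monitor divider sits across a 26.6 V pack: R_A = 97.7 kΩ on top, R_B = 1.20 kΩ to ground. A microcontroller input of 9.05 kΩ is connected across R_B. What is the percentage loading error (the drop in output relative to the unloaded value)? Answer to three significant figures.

11.6 %

The divider's output (Thévenin) resistance is R_A‖R_B = 1.185 kΩ.
Fractional drop under load = R_th/(R_th + R_L) = 1.185 / (1.185 + 9.05) = 0.1158.
So the output falls by 11.6 %.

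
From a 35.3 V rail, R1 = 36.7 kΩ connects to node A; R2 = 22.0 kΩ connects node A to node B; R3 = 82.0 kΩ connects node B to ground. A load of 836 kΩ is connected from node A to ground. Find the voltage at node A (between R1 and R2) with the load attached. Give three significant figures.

Below node A the series string R2+R3 = 104.0 kΩ sits in parallel with the 836 kΩ load: 92.49 kΩ.
V_A = 35.3 × 92.49/(36.7 + 92.49) = 25.3 V.

V ≈ 25.3 V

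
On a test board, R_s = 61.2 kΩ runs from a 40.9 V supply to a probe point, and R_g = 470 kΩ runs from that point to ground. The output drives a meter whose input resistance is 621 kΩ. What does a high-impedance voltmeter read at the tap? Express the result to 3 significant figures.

The load sits in parallel with R_g: R_g‖R_L = (470 × 621) / (470 + 621) = 267.5 kΩ.
V_out = 40.9 × 267.5 / (61.2 + 267.5) = 40.9 × 267.5/328.7 = 33.3 V.
(Unloaded it would have been 36.2 V.)

V_out ≈ 33.3 V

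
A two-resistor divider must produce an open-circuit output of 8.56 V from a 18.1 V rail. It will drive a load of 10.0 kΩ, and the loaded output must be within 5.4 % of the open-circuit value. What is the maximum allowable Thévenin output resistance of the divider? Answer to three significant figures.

Loading drop = R_th/(R_th + R_L) ≤ 0.0540, so R_th ≤ R_L · ε/(1−ε) = 10.0 kΩ × 0.0540/0.9460 = 571 Ω.

R_th ≤ 571 Ω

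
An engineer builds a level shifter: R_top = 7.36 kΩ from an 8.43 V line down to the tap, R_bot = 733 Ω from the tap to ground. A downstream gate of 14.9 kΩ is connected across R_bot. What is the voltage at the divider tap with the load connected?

The load sits in parallel with R_bot: R_bot‖R_L = (733 × 14900) / (733 + 14900) = 698.6 Ω.
V_out = 8.43 × 698.6 / (7360 + 698.6) = 8.43 × 698.6/8059 = 0.731 V.

V_out ≈ 0.731 V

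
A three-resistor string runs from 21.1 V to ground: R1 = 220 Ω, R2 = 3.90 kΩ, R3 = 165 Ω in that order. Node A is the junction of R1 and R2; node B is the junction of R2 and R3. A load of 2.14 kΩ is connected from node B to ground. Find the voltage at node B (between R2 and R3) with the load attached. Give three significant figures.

At node B, R3 is in parallel with the load: R3‖R_L = 153.2 Ω.
Below node A the resistance is R2 + (R3‖R_L) = 4053 Ω, so V_A = 21.1 × 4053/4273 = 20.01 V.
Then V_B = V_A × (R3‖R_L)/(R2 + R3‖R_L) = 20.01 × 153.2/4053 = 0.756 V.

V ≈ 0.756 V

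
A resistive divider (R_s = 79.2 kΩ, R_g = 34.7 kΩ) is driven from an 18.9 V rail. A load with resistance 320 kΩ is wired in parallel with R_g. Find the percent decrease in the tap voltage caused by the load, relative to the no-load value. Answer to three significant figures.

7.01 %

The divider's output (Thévenin) resistance is R_s‖R_g = 24.13 kΩ.
Fractional drop under load = R_th/(R_th + R_L) = 24.13 / (24.13 + 320) = 0.07011.
So the output falls by 7.01 %.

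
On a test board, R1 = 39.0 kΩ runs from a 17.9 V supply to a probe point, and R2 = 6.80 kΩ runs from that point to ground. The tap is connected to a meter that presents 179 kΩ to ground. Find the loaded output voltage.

The load sits in parallel with R2: R2‖R_L = (6.80 × 179) / (6.80 + 179) = 6.551 kΩ.
V_out = 17.9 × 6.551 / (39.0 + 6.551) = 17.9 × 6.551/45.55 = 2.57 V.

V_out ≈ 2.57 V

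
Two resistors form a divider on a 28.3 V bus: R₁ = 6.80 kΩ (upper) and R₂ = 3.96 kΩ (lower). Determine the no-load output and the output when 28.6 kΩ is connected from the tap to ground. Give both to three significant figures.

Open-circuit: V = 28.3 × 3.96/(6.80 + 3.96) = 10.4 V.
With the load, R₂ becomes R₂‖R_L = 3.478 kΩ, so V = 28.3 × 3.478/10.28 = 9.58 V.

Unloaded: 10.4 V; loaded: 9.58 V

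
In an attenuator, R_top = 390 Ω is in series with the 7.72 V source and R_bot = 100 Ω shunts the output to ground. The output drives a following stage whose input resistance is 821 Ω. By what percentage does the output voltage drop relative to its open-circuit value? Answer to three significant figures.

Unloaded V = 7.72 × 100/490.0 = 1.5755 V.
Loaded: R_bot‖R_L = 89.14 Ω, giving V = 7.72 × 89.14/479.1 = 1.4363 V.
Drop = (1.5755 − 1.4363) / 1.5755 = 8.84 %.

8.84 %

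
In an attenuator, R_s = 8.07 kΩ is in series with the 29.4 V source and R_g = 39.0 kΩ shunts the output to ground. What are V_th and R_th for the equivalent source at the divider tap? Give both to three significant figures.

V_th = 24.4 V, R_th = 6.69 kΩ

V_th is the open-circuit tap voltage: 29.4 × 39.0/(8.07 + 39.0) = 24.4 V.
With the supply zeroed, R_s and R_g appear in parallel from the tap: R_th = R_s‖R_g = (8.07 × 39.0)/47.07 = 6.69 kΩ.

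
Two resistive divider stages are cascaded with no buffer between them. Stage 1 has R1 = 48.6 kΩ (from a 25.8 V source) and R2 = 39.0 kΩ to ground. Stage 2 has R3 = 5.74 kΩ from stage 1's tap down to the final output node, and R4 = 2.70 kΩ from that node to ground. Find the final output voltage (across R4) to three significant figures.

Stage 2 presents R3+R4 = 8.440 kΩ as a load on stage 1's tap.
Stage 1's lower leg becomes R2‖(R3+R4) = 6.938 kΩ, so V_mid = 25.8 × 6.938/55.54 = 3.223 V.
Stage 2 is itself unloaded: V_out = V_mid × R4/(R3+R4) = 3.223 × 2.70/8.440 = 1.03 V.

V_out ≈ 1.03 V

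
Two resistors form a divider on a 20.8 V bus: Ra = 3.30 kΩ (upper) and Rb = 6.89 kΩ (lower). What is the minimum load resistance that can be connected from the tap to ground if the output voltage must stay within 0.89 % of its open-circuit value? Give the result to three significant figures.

R_L(min) ≈ 248 kΩ

Output resistance R_th = Ra‖Rb = (3.30 × 6.89)/10.19 = 2.231 kΩ.
The fractional drop is R_th/(R_th + R_L); requiring this ≤ 0.00890 gives R_L ≥ R_th(1/0.00890 − 1) = 2.231 × 111.4 = 248 kΩ.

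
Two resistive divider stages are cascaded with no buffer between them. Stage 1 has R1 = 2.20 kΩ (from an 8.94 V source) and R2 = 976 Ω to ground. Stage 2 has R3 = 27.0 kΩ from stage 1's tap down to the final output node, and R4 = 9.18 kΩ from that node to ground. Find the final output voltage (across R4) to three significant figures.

Stage 2 presents R3+R4 = 36180 Ω as a load on stage 1's tap.
Stage 1's lower leg becomes R2‖(R3+R4) = 950.4 Ω, so V_mid = 8.94 × 950.4/3150 = 2.697 V.
Stage 2 is itself unloaded: V_out = V_mid × R4/(R3+R4) = 2.697 × 9180/36180 = 0.684 V.

V_out ≈ 0.684 V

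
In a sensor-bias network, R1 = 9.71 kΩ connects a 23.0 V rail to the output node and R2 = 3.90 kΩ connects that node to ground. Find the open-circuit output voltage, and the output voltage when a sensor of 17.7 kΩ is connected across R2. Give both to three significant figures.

Open-circuit: V = 23.0 × 3.90/(9.71 + 3.90) = 6.59 V.
With the load, R2 becomes R2‖R_L = 3.196 kΩ, so V = 23.0 × 3.196/12.91 = 5.70 V.

Unloaded: 6.59 V; loaded: 5.70 V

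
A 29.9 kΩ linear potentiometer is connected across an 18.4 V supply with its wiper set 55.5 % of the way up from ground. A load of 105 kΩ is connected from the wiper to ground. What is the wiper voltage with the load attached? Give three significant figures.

The wiper splits the pot into (1−α)R = 13.31 kΩ above and αR = 16.59 kΩ below.
Lower section ‖ load = 14.33 kΩ.
V_wiper = 18.4 × 14.33/(13.31 + 14.33) = 9.54 V.

V ≈ 9.54 V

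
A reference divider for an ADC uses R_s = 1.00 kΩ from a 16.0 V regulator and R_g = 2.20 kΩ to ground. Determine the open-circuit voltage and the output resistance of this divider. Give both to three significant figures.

V_th = 11.0 V, R_th = 688 Ω

V_th is the open-circuit tap voltage: 16.0 × 2.20/(1.00 + 2.20) = 11.0 V.
With the supply zeroed, R_s and R_g appear in parallel from the tap: R_th = R_s‖R_g = (1.00 × 2.20)/3.200 = 688 Ω.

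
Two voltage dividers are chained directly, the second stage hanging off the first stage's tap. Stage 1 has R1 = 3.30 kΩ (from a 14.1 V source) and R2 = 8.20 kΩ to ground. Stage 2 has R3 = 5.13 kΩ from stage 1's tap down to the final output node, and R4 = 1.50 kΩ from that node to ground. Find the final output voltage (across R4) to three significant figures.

Stage 2 presents R3+R4 = 6.630 kΩ as a load on stage 1's tap.
Stage 1's lower leg becomes R2‖(R3+R4) = 3.666 kΩ, so V_mid = 14.1 × 3.666/6.966 = 7.420 V.
Stage 2 is itself unloaded: V_out = V_mid × R4/(R3+R4) = 7.420 × 1.50/6.630 = 1.68 V.

V_out ≈ 1.68 V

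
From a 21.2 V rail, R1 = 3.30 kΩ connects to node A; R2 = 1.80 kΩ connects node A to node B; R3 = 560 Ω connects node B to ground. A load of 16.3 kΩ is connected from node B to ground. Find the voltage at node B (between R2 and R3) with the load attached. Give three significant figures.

At node B, R3 is in parallel with the load: R3‖R_L = 541.4 Ω.
Below node A the resistance is R2 + (R3‖R_L) = 2341 Ω, so V_A = 21.2 × 2341/5641 = 8.799 V.
Then V_B = V_A × (R3‖R_L)/(R2 + R3‖R_L) = 8.799 × 541.4/2341 = 2.03 V.

V ≈ 2.03 V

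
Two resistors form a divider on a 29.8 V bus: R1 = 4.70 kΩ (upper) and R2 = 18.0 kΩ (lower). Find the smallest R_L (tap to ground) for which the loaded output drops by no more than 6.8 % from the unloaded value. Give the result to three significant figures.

R_L(min) ≈ 51.1 kΩ

Output resistance R_th = R1‖R2 = (4.70 × 18.0)/22.70 = 3.727 kΩ.
The fractional drop is R_th/(R_th + R_L); requiring this ≤ 0.0680 gives R_L ≥ R_th(1/0.0680 − 1) = 3.727 × 13.71 = 51.1 kΩ.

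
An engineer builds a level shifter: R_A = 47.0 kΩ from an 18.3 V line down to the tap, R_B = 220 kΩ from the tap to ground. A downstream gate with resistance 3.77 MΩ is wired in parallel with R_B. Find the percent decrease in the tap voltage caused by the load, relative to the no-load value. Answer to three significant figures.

1.02 %

The divider's output (Thévenin) resistance is R_A‖R_B = 38.73 kΩ.
Fractional drop under load = R_th/(R_th + R_L) = 38.73 / (38.73 + 3770) = 0.01017.
So the output falls by 1.02 %.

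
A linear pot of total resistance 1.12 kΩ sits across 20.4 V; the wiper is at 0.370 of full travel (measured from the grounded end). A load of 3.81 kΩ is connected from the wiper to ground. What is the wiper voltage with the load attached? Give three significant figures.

V ≈ 7.06 V

The wiper splits the pot into (1−α)R = 705.6 Ω above and αR = 414.4 Ω below.
Lower section ‖ load = 373.7 Ω.
V_wiper = 20.4 × 373.7/(705.6 + 373.7) = 7.06 V.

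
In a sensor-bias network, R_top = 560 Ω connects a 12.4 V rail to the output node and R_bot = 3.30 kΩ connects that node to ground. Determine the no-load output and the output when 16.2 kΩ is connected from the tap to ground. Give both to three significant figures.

Unloaded: 10.6 V; loaded: 10.3 V

Open-circuit: V = 12.4 × 3300/(560 + 3300) = 10.6 V.
With the load, R_bot becomes R_bot‖R_L = 2742 Ω, so V = 12.4 × 2742/3302 = 10.3 V.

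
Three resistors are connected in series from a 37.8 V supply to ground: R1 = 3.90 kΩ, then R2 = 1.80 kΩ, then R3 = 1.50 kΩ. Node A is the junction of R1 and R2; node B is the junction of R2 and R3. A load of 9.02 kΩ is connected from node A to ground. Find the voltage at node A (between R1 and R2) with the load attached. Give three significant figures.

V ≈ 14.5 V

Below node A the series string R2+R3 = 3.300 kΩ sits in parallel with the 9.02 kΩ load: 2.416 kΩ.
V_A = 37.8 × 2.416/(3.90 + 2.416) = 14.5 V.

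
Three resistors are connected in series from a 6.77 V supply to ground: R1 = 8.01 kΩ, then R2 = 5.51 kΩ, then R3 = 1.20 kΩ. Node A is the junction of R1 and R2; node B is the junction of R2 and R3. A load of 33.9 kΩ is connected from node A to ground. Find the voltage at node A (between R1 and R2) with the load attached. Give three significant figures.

V ≈ 2.79 V

Below node A the series string R2+R3 = 6.710 kΩ sits in parallel with the 33.9 kΩ load: 5.601 kΩ.
V_A = 6.77 × 5.601/(8.01 + 5.601) = 2.79 V.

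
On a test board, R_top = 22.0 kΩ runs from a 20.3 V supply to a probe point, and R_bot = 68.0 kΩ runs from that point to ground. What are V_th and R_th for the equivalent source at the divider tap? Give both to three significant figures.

V_th = 15.3 V, R_th = 16.6 kΩ

V_th is the open-circuit tap voltage: 20.3 × 68.0/(22.0 + 68.0) = 15.3 V.
With the supply zeroed, R_top and R_bot appear in parallel from the tap: R_th = R_top‖R_bot = (22.0 × 68.0)/90.00 = 16.6 kΩ.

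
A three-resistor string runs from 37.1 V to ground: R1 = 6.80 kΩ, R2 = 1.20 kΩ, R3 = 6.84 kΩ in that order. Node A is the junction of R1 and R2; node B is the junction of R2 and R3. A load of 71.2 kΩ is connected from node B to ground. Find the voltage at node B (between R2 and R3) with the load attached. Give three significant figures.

V ≈ 16.3 V

At node B, R3 is in parallel with the load: R3‖R_L = 6.240 kΩ.
Below node A the resistance is R2 + (R3‖R_L) = 7.440 kΩ, so V_A = 37.1 × 7.440/14.24 = 19.38 V.
Then V_B = V_A × (R3‖R_L)/(R2 + R3‖R_L) = 19.38 × 6.240/7.440 = 16.3 V.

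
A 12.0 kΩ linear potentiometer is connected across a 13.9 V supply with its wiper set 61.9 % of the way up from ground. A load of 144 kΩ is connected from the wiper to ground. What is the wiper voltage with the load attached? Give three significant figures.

V ≈ 8.44 V

The wiper splits the pot into (1−α)R = 4.572 kΩ above and αR = 7.428 kΩ below.
Lower section ‖ load = 7.064 kΩ.
V_wiper = 13.9 × 7.064/(4.572 + 7.064) = 8.44 V.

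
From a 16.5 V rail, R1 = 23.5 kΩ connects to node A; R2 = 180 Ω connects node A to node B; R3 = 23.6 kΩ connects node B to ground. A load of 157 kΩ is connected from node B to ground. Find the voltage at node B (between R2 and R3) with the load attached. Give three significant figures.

At node B, R3 is in parallel with the load: R3‖R_L = 20520 Ω.
Below node A the resistance is R2 + (R3‖R_L) = 20700 Ω, so V_A = 16.5 × 20700/44200 = 7.727 V.
Then V_B = V_A × (R3‖R_L)/(R2 + R3‖R_L) = 7.727 × 20520/20700 = 7.66 V.

V ≈ 7.66 V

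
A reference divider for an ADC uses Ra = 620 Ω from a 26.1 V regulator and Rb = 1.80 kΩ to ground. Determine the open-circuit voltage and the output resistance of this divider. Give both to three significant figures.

V_th is the open-circuit tap voltage: 26.1 × 1800/(620 + 1800) = 19.4 V.
With the supply zeroed, Ra and Rb appear in parallel from the tap: R_th = Ra‖Rb = (620 × 1800)/2420 = 461 Ω.

V_th = 19.4 V, R_th = 461 Ω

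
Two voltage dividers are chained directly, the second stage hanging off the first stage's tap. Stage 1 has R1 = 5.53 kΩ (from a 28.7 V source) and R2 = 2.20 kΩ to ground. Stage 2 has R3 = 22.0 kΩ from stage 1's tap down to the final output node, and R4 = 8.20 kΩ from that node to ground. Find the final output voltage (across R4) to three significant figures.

Stage 2 presents R3+R4 = 30.20 kΩ as a load on stage 1's tap.
Stage 1's lower leg becomes R2‖(R3+R4) = 2.051 kΩ, so V_mid = 28.7 × 2.051/7.581 = 7.764 V.
Stage 2 is itself unloaded: V_out = V_mid × R4/(R3+R4) = 7.764 × 8.20/30.20 = 2.11 V.

V_out ≈ 2.11 V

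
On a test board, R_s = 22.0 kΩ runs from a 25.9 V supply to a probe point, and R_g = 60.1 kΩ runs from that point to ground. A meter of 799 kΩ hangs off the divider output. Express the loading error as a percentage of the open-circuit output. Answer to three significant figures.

The divider's output (Thévenin) resistance is R_s‖R_g = 16.10 kΩ.
Fractional drop under load = R_th/(R_th + R_L) = 16.10 / (16.10 + 799) = 0.01976.
So the output falls by 1.98 %.

1.98 %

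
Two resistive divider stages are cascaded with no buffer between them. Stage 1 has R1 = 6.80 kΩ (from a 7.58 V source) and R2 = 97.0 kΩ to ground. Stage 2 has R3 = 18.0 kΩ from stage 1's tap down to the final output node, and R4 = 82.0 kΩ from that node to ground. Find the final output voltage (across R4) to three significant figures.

V_out ≈ 5.46 V

Stage 2 presents R3+R4 = 100.0 kΩ as a load on stage 1's tap.
Stage 1's lower leg becomes R2‖(R3+R4) = 49.24 kΩ, so V_mid = 7.58 × 49.24/56.04 = 6.660 V.
Stage 2 is itself unloaded: V_out = V_mid × R4/(R3+R4) = 6.660 × 82.0/100.0 = 5.46 V.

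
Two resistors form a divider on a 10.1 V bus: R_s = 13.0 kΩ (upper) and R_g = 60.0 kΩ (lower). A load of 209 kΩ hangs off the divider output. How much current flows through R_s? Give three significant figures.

I ≈ 0.169 mA

R_g‖R_L = 46.62 kΩ, so the source sees R_s + R_g‖R_L = 59.62 kΩ.
I = 10.1 V / 59.62 kΩ = 0.169 mA.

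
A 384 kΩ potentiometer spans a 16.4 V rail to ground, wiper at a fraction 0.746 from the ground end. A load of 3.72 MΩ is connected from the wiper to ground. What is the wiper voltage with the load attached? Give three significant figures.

The wiper splits the pot into (1−α)R = 97.54 kΩ above and αR = 286.5 kΩ below.
Lower section ‖ load = 266.0 kΩ.
V_wiper = 16.4 × 266.0/(97.54 + 266.0) = 12.0 V.

V ≈ 12.0 V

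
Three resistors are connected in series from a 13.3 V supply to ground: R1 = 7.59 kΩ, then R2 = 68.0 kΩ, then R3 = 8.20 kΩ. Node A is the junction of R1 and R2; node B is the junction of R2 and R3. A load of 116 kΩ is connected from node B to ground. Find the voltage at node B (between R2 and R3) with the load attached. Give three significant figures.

At node B, R3 is in parallel with the load: R3‖R_L = 7.659 kΩ.
Below node A the resistance is R2 + (R3‖R_L) = 75.66 kΩ, so V_A = 13.3 × 75.66/83.25 = 12.09 V.
Then V_B = V_A × (R3‖R_L)/(R2 + R3‖R_L) = 12.09 × 7.659/75.66 = 1.22 V.

V ≈ 1.22 V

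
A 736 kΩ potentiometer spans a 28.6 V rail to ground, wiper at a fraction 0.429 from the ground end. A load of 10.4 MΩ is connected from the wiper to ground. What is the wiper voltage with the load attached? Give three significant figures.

The wiper splits the pot into (1−α)R = 420.3 kΩ above and αR = 315.7 kΩ below.
Lower section ‖ load = 306.4 kΩ.
V_wiper = 28.6 × 306.4/(420.3 + 306.4) = 12.1 V.

V ≈ 12.1 V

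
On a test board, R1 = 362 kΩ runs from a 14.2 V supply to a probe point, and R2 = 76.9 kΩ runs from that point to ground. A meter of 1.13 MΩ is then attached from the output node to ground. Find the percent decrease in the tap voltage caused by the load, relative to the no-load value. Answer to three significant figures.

The divider's output (Thévenin) resistance is R1‖R2 = 63.43 kΩ.
Fractional drop under load = R_th/(R_th + R_L) = 63.43 / (63.43 + 1130) = 0.05315.
So the output falls by 5.31 %.

5.31 %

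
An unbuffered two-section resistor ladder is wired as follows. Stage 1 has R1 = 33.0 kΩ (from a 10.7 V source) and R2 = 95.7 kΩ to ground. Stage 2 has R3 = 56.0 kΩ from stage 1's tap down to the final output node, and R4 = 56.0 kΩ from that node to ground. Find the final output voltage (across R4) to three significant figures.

Stage 2 presents R3+R4 = 112.0 kΩ as a load on stage 1's tap.
Stage 1's lower leg becomes R2‖(R3+R4) = 51.61 kΩ, so V_mid = 10.7 × 51.61/84.61 = 6.526 V.
Stage 2 is itself unloaded: V_out = V_mid × R4/(R3+R4) = 6.526 × 56.0/112.0 = 3.26 V.

V_out ≈ 3.26 V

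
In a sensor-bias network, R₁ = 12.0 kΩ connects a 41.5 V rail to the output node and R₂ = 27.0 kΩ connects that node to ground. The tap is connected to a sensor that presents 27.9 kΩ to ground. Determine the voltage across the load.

The load sits in parallel with R₂: R₂‖R_L = (27.0 × 27.9) / (27.0 + 27.9) = 13.72 kΩ.
V_out = 41.5 × 13.72 / (12.0 + 13.72) = 41.5 × 13.72/25.72 = 22.1 V.

V_out ≈ 22.1 V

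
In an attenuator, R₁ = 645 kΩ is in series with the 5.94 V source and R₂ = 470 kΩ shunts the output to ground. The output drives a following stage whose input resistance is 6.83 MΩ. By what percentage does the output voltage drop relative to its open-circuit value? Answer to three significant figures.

3.83 %

The divider's output (Thévenin) resistance is R₁‖R₂ = 271.9 kΩ.
Fractional drop under load = R_th/(R_th + R_L) = 271.9 / (271.9 + 6830) = 0.03828.
So the output falls by 3.83 %.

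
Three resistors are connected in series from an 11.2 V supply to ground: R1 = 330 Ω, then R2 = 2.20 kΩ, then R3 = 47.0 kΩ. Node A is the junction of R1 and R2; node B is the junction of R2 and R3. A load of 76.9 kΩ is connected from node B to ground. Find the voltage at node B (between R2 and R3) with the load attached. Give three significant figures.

At node B, R3 is in parallel with the load: R3‖R_L = 29170 Ω.
Below node A the resistance is R2 + (R3‖R_L) = 31370 Ω, so V_A = 11.2 × 31370/31700 = 11.08 V.
Then V_B = V_A × (R3‖R_L)/(R2 + R3‖R_L) = 11.08 × 29170/31370 = 10.3 V.

V ≈ 10.3 V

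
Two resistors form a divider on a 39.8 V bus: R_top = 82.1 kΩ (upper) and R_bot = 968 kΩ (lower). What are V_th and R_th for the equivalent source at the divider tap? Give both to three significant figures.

V_th is the open-circuit tap voltage: 39.8 × 968/(82.1 + 968) = 36.7 V.
With the supply zeroed, R_top and R_bot appear in parallel from the tap: R_th = R_top‖R_bot = (82.1 × 968)/1050 = 75.7 kΩ.

V_th = 36.7 V, R_th = 75.7 kΩ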